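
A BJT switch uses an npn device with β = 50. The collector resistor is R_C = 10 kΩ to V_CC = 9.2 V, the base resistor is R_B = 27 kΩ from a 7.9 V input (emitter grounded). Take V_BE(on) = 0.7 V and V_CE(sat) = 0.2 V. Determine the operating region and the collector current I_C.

saturation; I_C ≈ 0.9 mA

Assume active: I_B = (7.9 − 0.7)/27 = 0.267 mA, giving I_C = β·I_B = 13.3 mA.
But then V_CE = 9.2 − 13.3×10 = -124 V < V_CE(sat) = 0.2 V — impossible in the active region.
So the transistor is saturated. With V_CE = 0.2 V, I_C = (V_CC − 0.2)/R_C = 9/10 = 0.9 mA.
Check: β·I_B = 13.3 mA > I_C = 0.9 mA, confirming saturation.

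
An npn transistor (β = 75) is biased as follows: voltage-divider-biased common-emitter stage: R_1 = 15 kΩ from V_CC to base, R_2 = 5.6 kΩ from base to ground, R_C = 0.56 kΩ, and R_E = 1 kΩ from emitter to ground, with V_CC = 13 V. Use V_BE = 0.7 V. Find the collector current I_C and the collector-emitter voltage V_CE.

I_C ≈ 2.7 mA, V_CE ≈ 8.8 V

Thevenize the base divider: V_Th = V_CC·R_2/(R_1+R_2) = 13×5.6/20.6 = 3.53 V, R_Th = R_1‖R_2 = 4.08 kΩ.
Base-emitter loop: V_Th = I_B·R_Th + V_BE + (β+1)I_B·R_E, so I_B = (3.53 − 0.7) / (4.08 + 76×1) = 0.0354 mA.
I_C = β·I_B = 75×0.0354 = 2.65 mA, and I_E = (β+1)I_B = 2.69 mA.
V_CE = V_CC − I_C·R_C − I_E·R_E = 13 − 2.65×0.56 − 2.69×1 = 8.82 V.
V_CE = 8.82 V > 0.2 V confirms active-region operation.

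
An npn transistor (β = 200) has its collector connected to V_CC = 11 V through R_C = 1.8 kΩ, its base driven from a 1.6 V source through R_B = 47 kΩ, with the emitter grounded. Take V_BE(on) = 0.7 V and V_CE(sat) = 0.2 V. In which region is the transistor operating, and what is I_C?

Assume active. Base-emitter loop: I_B = (V_BB − V_BE)/R_B = (1.6 − 0.7)/47 = 0.0191 mA.
I_C = β·I_B = 200×0.0191 = 3.83 mA.
V_CE = V_CC − I_C·R_C = 11 − 3.83×1.8 = 4.11 V > V_CE(sat), so the active-region assumption holds.

active; I_C ≈ 3.8 mA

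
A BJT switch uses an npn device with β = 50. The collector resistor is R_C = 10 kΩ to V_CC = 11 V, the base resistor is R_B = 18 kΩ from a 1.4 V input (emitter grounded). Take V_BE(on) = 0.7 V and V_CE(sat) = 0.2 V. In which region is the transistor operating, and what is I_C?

saturation; I_C ≈ 1.1 mA

Assume active: I_B = (1.4 − 0.7)/18 = 0.0389 mA, giving I_C = β·I_B = 1.94 mA.
But then V_CE = 11 − 1.94×10 = -8.44 V < V_CE(sat) = 0.2 V — impossible in the active region.
So the transistor is saturated. With V_CE = 0.2 V, I_C = (V_CC − 0.2)/R_C = 10.8/10 = 1.08 mA.
Check: β·I_B = 1.94 mA > I_C = 1.08 mA, confirming saturation.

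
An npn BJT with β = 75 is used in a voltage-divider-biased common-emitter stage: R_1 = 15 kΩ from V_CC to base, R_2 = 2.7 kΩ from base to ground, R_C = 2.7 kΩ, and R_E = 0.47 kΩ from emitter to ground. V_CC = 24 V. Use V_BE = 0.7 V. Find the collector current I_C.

Thevenize the base divider: V_Th = V_CC·R_2/(R_1+R_2) = 24×2.7/17.7 = 3.66 V, R_Th = R_1‖R_2 = 2.29 kΩ.
Base-emitter loop: V_Th = I_B·R_Th + V_BE + (β+1)I_B·R_E, so I_B = (3.66 − 0.7) / (2.29 + 76×0.47) = 0.0779 mA.
I_C = β·I_B = 75×0.0779 = 5.84 mA, and I_E = (β+1)I_B = 5.92 mA.
V_CE = V_CC − I_C·R_C − I_E·R_E = 24 − 5.84×2.7 − 5.92×0.47 = 5.44 V.
V_CE = 5.44 V > 0.2 V confirms active-region operation.

I_C ≈ 5.8 mA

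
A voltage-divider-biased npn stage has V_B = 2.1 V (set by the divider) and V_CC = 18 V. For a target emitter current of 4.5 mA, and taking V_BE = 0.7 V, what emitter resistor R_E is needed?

V_E = V_B − V_BE = 2.1 − 0.7 = 1.4 V.
R_E = V_E / I_E = 1.4 / 4.5 = 0.311 kΩ.

R_E ≈ 0.31 kΩ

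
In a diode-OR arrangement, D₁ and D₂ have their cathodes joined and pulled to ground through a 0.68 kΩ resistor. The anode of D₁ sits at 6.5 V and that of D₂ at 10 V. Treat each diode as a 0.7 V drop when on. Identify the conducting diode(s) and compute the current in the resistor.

Assume both conduct. Then node N would need to be at both 6.5−0.7 = 5.8 V and 10−0.7 = 9.3 V, which is impossible.
Assume only D₂ conducts: V_N = 10 − 0.7 = 9.3 V, so I_R = 9.3/0.68 = 13.7 mA.
Check D₁: its anode-to-cathode voltage is 6.5 − 9.3 = -2.8 V < 0.7 V, so it is off. The assumption is consistent.

Only D₂ conducts; I_R ≈ 14 mA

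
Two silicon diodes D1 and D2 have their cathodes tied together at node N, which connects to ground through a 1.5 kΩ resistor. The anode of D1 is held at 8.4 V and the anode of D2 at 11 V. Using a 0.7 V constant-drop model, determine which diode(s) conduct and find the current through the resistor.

Assume both conduct. Then node N would need to be at both 8.4−0.7 = 7.7 V and 11−0.7 = 10.3 V, which is impossible.
Assume only D2 conducts: V_N = 11 − 0.7 = 10.3 V, so I_R = 10.3/1.5 = 6.87 mA.
Check D1: its anode-to-cathode voltage is 8.4 − 10.3 = -1.9 V < 0.7 V, so it is off. The assumption is consistent.

Only D2 conducts; I_R ≈ 6.9 mA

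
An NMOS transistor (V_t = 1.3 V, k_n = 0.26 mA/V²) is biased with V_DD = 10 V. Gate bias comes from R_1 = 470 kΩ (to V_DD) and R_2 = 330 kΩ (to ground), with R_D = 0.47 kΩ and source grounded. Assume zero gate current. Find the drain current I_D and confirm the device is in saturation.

V_G = V_DD·R_2/(R_1+R_2) = 10×330/800 = 4.12 V. With the source grounded, V_GS = V_G = 4.12 V.
Assume saturation: I_D = (k_n/2)(V_GS − V_t)² = (0.26/2)×(4.12 − 1.3)² = 0.13×2.83² = 1.04 mA.
V_DS = V_DD − I_D·R_D = 10 − 1.04×0.47 = 9.51 V.
Saturation requires V_DS ≥ V_GS − V_t = 2.83 V; 9.51 ≥ 2.83 ✓.

I_D ≈ 1 mA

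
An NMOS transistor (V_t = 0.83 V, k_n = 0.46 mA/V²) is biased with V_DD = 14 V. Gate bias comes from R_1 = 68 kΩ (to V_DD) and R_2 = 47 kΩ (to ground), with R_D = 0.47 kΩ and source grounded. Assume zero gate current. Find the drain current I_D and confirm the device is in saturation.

I_D ≈ 5.5 mA

V_G = V_DD·R_2/(R_1+R_2) = 14×47/115 = 5.72 V. With the source grounded, V_GS = V_G = 5.72 V.
Assume saturation: I_D = (k_n/2)(V_GS − V_t)² = (0.46/2)×(5.72 − 0.83)² = 0.23×4.89² = 5.5 mA.
V_DS = V_DD − I_D·R_D = 14 − 5.5×0.47 = 11.4 V.
Saturation requires V_DS ≥ V_GS − V_t = 4.89 V; 11.4 ≥ 4.89 ✓.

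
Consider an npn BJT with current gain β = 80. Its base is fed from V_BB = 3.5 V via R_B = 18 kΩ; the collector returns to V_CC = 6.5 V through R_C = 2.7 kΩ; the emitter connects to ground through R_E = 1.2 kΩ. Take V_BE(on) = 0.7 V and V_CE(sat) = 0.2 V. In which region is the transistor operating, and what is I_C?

Assume active: I_B = (3.5 − 0.7)/(18 + 81×1.2) = 0.0243 mA, I_C = β·I_B = 1.94 mA.
Then V_CE = 6.5 − 1.94×2.7 − 1.97×1.2 = -1.11 V < 0.2 V — the active assumption fails.
Re-solve with V_CE = 0.2 V. KCL at the emitter: V_E/R_E = (V_BB−0.7−V_E)/R_B + (V_CC−0.2−V_E)/R_C, giving V_E = 1.98 V.
I_C = (V_CC − 0.2 − V_E)/R_C = (6.3 − 1.98)/2.7 = 1.6 mA.
Check: I_B = (2.8 − 1.98)/18 = 0.0458 mA, and β·I_B = 3.66 mA > I_C, confirming saturation.

saturation; I_C ≈ 1.6 mA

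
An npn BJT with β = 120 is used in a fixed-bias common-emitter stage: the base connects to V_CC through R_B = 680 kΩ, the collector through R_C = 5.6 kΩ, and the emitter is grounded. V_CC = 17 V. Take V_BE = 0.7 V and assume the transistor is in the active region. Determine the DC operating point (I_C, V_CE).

I_C ≈ 2.9 mA, V_CE ≈ 0.89 V

Base loop: V_CC = I_B·R_B + V_BE, so I_B = (17 − 0.7)/680 kΩ = 0.024 mA.
In the active region I_C = β·I_B = 120 × 0.024 = 2.88 mA.
Collector loop: V_CE = V_CC − I_C·R_C = 17 − 2.88×5.6 = 0.892 V.
Since V_CE = 0.892 V > V_CE(sat) ≈ 0.2 V, the transistor is in the active region as assumed.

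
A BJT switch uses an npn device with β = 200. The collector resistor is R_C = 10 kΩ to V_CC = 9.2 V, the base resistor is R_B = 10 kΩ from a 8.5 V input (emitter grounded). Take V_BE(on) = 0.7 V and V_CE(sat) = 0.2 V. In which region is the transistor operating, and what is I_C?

Assume active: I_B = (8.5 − 0.7)/10 = 0.78 mA, giving I_C = β·I_B = 156 mA.
But then V_CE = 9.2 − 156×10 = -1550 V < V_CE(sat) = 0.2 V — impossible in the active region.
So the transistor is saturated. With V_CE = 0.2 V, I_C = (V_CC − 0.2)/R_C = 9/10 = 0.9 mA.
Check: β·I_B = 156 mA > I_C = 0.9 mA, confirming saturation.

saturation; I_C ≈ 0.9 mA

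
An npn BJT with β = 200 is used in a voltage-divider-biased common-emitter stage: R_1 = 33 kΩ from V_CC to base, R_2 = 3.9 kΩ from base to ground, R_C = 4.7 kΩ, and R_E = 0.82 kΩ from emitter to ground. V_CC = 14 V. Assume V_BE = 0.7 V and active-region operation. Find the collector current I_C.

I_C ≈ 0.93 mA

Thevenize the base divider: V_Th = V_CC·R_2/(R_1+R_2) = 14×3.9/36.9 = 1.48 V, R_Th = R_1‖R_2 = 3.49 kΩ.
Base-emitter loop: V_Th = I_B·R_Th + V_BE + (β+1)I_B·R_E, so I_B = (1.48 − 0.7) / (3.49 + 201×0.82) = 0.00463 mA.
I_C = β·I_B = 200×0.00463 = 0.926 mA, and I_E = (β+1)I_B = 0.931 mA.
V_CE = V_CC − I_C·R_C − I_E·R_E = 14 − 0.926×4.7 − 0.931×0.82 = 8.88 V.
V_CE = 8.88 V > 0.2 V confirms active-region operation.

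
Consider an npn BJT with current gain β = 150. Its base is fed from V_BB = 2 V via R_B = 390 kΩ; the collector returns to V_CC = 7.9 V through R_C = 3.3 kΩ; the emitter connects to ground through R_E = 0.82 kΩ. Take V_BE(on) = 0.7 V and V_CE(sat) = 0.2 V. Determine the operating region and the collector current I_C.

active; I_C ≈ 0.38 mA

Assume active. Base-emitter loop: I_B = (V_BB − V_BE)/(R_B + (β+1)R_E) = (2 − 0.7)/(390 + 151×0.82) = 0.00253 mA.
I_C = β·I_B = 150×0.00253 = 0.38 mA.
V_CE = V_CC − I_C·R_C − I_E·R_E = 7.9 − 0.38×3.3 − 0.382×0.82 = 6.33 V > V_CE(sat), so the active-region assumption holds.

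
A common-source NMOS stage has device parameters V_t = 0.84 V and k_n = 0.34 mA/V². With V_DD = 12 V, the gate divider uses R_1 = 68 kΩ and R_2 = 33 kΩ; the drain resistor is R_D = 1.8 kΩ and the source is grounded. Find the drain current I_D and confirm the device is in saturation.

V_G = V_DD·R_2/(R_1+R_2) = 12×33/101 = 3.92 V. With the source grounded, V_GS = V_G = 3.92 V.
Assume saturation: I_D = (k_n/2)(V_GS − V_t)² = (0.34/2)×(3.92 − 0.84)² = 0.17×3.08² = 1.61 mA.
V_DS = V_DD − I_D·R_D = 12 − 1.61×1.8 = 9.1 V.
Saturation requires V_DS ≥ V_GS − V_t = 3.08 V; 9.1 ≥ 3.08 ✓.

I_D ≈ 1.6 mA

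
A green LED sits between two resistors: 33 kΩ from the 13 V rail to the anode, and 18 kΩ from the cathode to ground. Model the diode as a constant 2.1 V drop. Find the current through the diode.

I ≈ 0.21 mA

The two resistors are in series with the diode, so KVL gives 13 = I·33 + 2.1 + I·18.
I = (13 − 2.1) / (33 + 18) kΩ = 10.9 / 51 = 0.214 mA.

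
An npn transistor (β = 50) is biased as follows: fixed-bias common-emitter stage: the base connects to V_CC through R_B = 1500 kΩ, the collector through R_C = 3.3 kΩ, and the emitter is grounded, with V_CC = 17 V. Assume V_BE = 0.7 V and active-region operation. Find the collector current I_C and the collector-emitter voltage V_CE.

I_C ≈ 0.54 mA, V_CE ≈ 15 V

Base loop: V_CC = I_B·R_B + V_BE, so I_B = (17 − 0.7)/1500 kΩ = 0.0109 mA.
In the active region I_C = β·I_B = 50 × 0.0109 = 0.543 mA.
Collector loop: V_CE = V_CC − I_C·R_C = 17 − 0.543×3.3 = 15.2 V.
Since V_CE = 15.2 V > V_CE(sat) ≈ 0.2 V, the transistor is in the active region as assumed.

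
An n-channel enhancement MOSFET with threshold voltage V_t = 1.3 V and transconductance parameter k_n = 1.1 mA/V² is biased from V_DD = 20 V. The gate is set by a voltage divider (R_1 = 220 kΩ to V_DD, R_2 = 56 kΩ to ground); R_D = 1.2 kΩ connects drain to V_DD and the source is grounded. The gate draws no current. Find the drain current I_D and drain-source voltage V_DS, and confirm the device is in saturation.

I_D ≈ 4.2 mA, V_DS ≈ 15 V

V_G = V_DD·R_2/(R_1+R_2) = 20×56/276 = 4.06 V. With the source grounded, V_GS = V_G = 4.06 V.
Assume saturation: I_D = (k_n/2)(V_GS − V_t)² = (1.1/2)×(4.06 − 1.3)² = 0.55×2.76² = 4.18 mA.
V_DS = V_DD − I_D·R_D = 20 − 4.18×1.2 = 15 V.
Saturation requires V_DS ≥ V_GS − V_t = 2.76 V; 15 ≥ 2.76 ✓.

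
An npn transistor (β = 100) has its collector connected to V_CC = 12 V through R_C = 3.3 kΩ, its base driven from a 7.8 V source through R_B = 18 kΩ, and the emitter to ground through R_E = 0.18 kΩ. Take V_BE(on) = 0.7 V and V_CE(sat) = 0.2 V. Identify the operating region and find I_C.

saturation; I_C ≈ 3.4 mA

Assume active: I_B = (7.8 − 0.7)/(18 + 101×0.18) = 0.196 mA, I_C = β·I_B = 19.6 mA.
Then V_CE = 12 − 19.6×3.3 − 19.8×0.18 = -56.3 V < 0.2 V — the active assumption fails.
Re-solve with V_CE = 0.2 V. KCL at the emitter: V_E/R_E = (V_BB−0.7−V_E)/R_B + (V_CC−0.2−V_E)/R_C, giving V_E = 0.671 V.
I_C = (V_CC − 0.2 − V_E)/R_C = (11.8 − 0.671)/3.3 = 3.37 mA.
Check: I_B = (7.1 − 0.671)/18 = 0.357 mA, and β·I_B = 35.7 mA > I_C, confirming saturation.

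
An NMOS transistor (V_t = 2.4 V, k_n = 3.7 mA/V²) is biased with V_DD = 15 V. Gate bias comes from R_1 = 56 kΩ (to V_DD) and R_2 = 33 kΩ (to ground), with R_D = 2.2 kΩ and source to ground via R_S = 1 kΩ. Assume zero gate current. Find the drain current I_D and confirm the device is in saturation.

V_G = V_DD·R_2/(R_1+R_2) = 15×33/89 = 5.56 V.
Assume saturation: I_D = (k_n/2)(V_GS − V_t)² with V_GS = V_G − I_D·R_S = 5.56 − 1·I_D.
Substituting gives 1.85·I_D² − 12.7·I_D + 18.5 = 0, with roots I_D = 2.1 or 4.77 mA.
The root I_D = 4.77 mA gives V_GS = 0.795 V ≤ V_t, so take I_D = 2.1 mA.
Then V_GS = 3.46 V and V_DS = V_DD − I_D(R_D+R_S) = 15 − 2.1×3.2 = 8.29 V.
Saturation requires V_DS ≥ V_GS − V_t = 1.06 V; 8.29 ≥ 1.06 ✓.

I_D ≈ 2.1 mA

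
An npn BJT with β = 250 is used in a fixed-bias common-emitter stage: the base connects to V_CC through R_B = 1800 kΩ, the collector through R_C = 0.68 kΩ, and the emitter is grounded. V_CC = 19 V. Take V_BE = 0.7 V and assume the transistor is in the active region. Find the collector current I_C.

I_C ≈ 2.5 mA

Base loop: V_CC = I_B·R_B + V_BE, so I_B = (19 − 0.7)/1800 kΩ = 0.0102 mA.
In the active region I_C = β·I_B = 250 × 0.0102 = 2.54 mA.
Collector loop: V_CE = V_CC − I_C·R_C = 19 − 2.54×0.68 = 17.3 V.
Since V_CE = 17.3 V > V_CE(sat) ≈ 0.2 V, the transistor is in the active region as assumed.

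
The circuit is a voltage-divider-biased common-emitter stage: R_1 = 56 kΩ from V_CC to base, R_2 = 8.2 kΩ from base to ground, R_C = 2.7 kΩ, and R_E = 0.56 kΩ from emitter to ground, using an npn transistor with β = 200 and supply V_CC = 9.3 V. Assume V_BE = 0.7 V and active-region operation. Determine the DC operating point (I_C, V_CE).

I_C ≈ 0.82 mA, V_CE ≈ 6.6 V

Thevenize the base divider: V_Th = V_CC·R_2/(R_1+R_2) = 9.3×8.2/64.2 = 1.19 V, R_Th = R_1‖R_2 = 7.15 kΩ.
Base-emitter loop: V_Th = I_B·R_Th + V_BE + (β+1)I_B·R_E, so I_B = (1.19 − 0.7) / (7.15 + 201×0.56) = 0.00408 mA.
I_C = β·I_B = 200×0.00408 = 0.815 mA, and I_E = (β+1)I_B = 0.819 mA.
V_CE = V_CC − I_C·R_C − I_E·R_E = 9.3 − 0.815×2.7 − 0.819×0.56 = 6.64 V.
V_CE = 6.64 V > 0.2 V confirms active-region operation.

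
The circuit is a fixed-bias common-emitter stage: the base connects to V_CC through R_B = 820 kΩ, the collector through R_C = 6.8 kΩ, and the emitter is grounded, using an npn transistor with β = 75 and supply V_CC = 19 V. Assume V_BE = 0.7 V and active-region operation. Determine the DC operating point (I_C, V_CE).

Base loop: V_CC = I_B·R_B + V_BE, so I_B = (19 − 0.7)/820 kΩ = 0.0223 mA.
In the active region I_C = β·I_B = 75 × 0.0223 = 1.67 mA.
Collector loop: V_CE = V_CC − I_C·R_C = 19 − 1.67×6.8 = 7.62 V.
Since V_CE = 7.62 V > V_CE(sat) ≈ 0.2 V, the transistor is in the active region as assumed.

I_C ≈ 1.7 mA, V_CE ≈ 7.6 V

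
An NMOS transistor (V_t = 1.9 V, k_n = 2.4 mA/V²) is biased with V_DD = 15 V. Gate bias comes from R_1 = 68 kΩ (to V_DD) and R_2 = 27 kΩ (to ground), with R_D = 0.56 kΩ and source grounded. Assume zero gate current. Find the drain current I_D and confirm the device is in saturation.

V_G = V_DD·R_2/(R_1+R_2) = 15×27/95 = 4.26 V. With the source grounded, V_GS = V_G = 4.26 V.
Assume saturation: I_D = (k_n/2)(V_GS − V_t)² = (2.4/2)×(4.26 − 1.9)² = 1.2×2.36² = 6.7 mA.
V_DS = V_DD − I_D·R_D = 15 − 6.7×0.56 = 11.2 V.
Saturation requires V_DS ≥ V_GS − V_t = 2.36 V; 11.2 ≥ 2.36 ✓.

I_D ≈ 6.7 mA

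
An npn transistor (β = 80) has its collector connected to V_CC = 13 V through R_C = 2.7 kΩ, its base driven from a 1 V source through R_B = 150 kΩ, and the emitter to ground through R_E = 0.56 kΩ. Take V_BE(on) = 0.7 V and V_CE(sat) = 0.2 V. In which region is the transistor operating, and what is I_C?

Assume active. Base-emitter loop: I_B = (V_BB − V_BE)/(R_B + (β+1)R_E) = (1 − 0.7)/(150 + 81×0.56) = 0.00154 mA.
I_C = β·I_B = 80×0.00154 = 0.123 mA.
V_CE = V_CC − I_C·R_C − I_E·R_E = 13 − 0.123×2.7 − 0.124×0.56 = 12.6 V > V_CE(sat), so the active-region assumption holds.

active; I_C ≈ 0.12 mA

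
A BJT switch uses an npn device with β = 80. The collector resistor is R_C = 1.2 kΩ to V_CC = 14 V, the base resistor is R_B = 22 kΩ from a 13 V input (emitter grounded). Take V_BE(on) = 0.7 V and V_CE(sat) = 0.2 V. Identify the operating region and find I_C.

Assume active: I_B = (13 − 0.7)/22 = 0.559 mA, giving I_C = β·I_B = 44.7 mA.
But then V_CE = 14 − 44.7×1.2 = -39.7 V < V_CE(sat) = 0.2 V — impossible in the active region.
So the transistor is saturated. With V_CE = 0.2 V, I_C = (V_CC − 0.2)/R_C = 13.8/1.2 = 11.5 mA.
Check: β·I_B = 44.7 mA > I_C = 11.5 mA, confirming saturation.

saturation; I_C ≈ 12 mA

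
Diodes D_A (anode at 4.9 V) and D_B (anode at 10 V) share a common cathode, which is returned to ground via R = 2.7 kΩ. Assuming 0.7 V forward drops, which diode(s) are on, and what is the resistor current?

Only D_B conducts; I_R ≈ 3.4 mA

Assume both conduct. Then node N would need to be at both 4.9−0.7 = 4.2 V and 10−0.7 = 9.3 V, which is impossible.
Assume only D_B conducts: V_N = 10 − 0.7 = 9.3 V, so I_R = 9.3/2.7 = 3.44 mA.
Check D_A: its anode-to-cathode voltage is 4.9 − 9.3 = -4.4 V < 0.7 V, so it is off. The assumption is consistent.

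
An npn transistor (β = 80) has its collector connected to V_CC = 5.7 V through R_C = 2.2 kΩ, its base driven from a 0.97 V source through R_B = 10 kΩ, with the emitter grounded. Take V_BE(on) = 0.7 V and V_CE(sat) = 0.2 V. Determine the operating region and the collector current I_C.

Assume active. Base-emitter loop: I_B = (V_BB − V_BE)/R_B = (0.97 − 0.7)/10 = 0.027 mA.
I_C = β·I_B = 80×0.027 = 2.16 mA.
V_CE = V_CC − I_C·R_C = 5.7 − 2.16×2.2 = 0.948 V > V_CE(sat), so the active-region assumption holds.

active; I_C ≈ 2.2 mA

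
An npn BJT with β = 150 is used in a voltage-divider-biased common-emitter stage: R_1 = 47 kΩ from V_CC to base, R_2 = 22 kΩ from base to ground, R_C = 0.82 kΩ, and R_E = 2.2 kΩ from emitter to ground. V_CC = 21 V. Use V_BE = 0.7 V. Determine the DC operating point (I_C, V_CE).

I_C ≈ 2.6 mA, V_CE ≈ 13 V

Thevenize the base divider: V_Th = V_CC·R_2/(R_1+R_2) = 21×22/69 = 6.7 V, R_Th = R_1‖R_2 = 15 kΩ.
Base-emitter loop: V_Th = I_B·R_Th + V_BE + (β+1)I_B·R_E, so I_B = (6.7 − 0.7) / (15 + 151×2.2) = 0.0173 mA.
I_C = β·I_B = 150×0.0173 = 2.59 mA, and I_E = (β+1)I_B = 2.61 mA.
V_CE = V_CC − I_C·R_C − I_E·R_E = 21 − 2.59×0.82 − 2.61×2.2 = 13.1 V.
V_CE = 13.1 V > 0.2 V confirms active-region operation.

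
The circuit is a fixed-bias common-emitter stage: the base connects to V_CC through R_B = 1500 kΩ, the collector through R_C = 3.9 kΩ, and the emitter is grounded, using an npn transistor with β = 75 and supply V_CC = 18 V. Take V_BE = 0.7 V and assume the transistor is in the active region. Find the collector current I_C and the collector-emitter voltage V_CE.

I_C ≈ 0.87 mA, V_CE ≈ 15 V

Base loop: V_CC = I_B·R_B + V_BE, so I_B = (18 − 0.7)/1500 kΩ = 0.0115 mA.
In the active region I_C = β·I_B = 75 × 0.0115 = 0.865 mA.
Collector loop: V_CE = V_CC − I_C·R_C = 18 − 0.865×3.9 = 14.6 V.
Since V_CE = 14.6 V > V_CE(sat) ≈ 0.2 V, the transistor is in the active region as assumed.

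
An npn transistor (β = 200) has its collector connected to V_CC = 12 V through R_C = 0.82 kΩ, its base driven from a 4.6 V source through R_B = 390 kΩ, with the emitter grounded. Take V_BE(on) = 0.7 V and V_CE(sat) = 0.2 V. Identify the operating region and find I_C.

Assume active. Base-emitter loop: I_B = (V_BB − V_BE)/R_B = (4.6 − 0.7)/390 = 0.01 mA.
I_C = β·I_B = 200×0.01 = 2 mA.
V_CE = V_CC − I_C·R_C = 12 − 2×0.82 = 10.4 V > V_CE(sat), so the active-region assumption holds.

active; I_C ≈ 2 mA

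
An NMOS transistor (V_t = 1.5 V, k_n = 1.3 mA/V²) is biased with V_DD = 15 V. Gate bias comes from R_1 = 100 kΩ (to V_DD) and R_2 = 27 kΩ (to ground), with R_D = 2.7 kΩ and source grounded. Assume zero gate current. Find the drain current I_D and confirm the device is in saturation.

I_D ≈ 1.9 mA

V_G = V_DD·R_2/(R_1+R_2) = 15×27/127 = 3.19 V. With the source grounded, V_GS = V_G = 3.19 V.
Assume saturation: I_D = (k_n/2)(V_GS − V_t)² = (1.3/2)×(3.19 − 1.5)² = 0.65×1.69² = 1.85 mA.
V_DS = V_DD − I_D·R_D = 15 − 1.85×2.7 = 9.99 V.
Saturation requires V_DS ≥ V_GS − V_t = 1.69 V; 9.99 ≥ 1.69 ✓.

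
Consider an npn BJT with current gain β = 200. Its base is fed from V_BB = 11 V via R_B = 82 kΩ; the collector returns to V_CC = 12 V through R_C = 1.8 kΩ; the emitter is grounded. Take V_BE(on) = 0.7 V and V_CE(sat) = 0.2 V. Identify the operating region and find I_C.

saturation; I_C ≈ 6.6 mA

Assume active: I_B = (11 − 0.7)/82 = 0.126 mA, giving I_C = β·I_B = 25.1 mA.
But then V_CE = 12 − 25.1×1.8 = -33.2 V < V_CE(sat) = 0.2 V — impossible in the active region.
So the transistor is saturated. With V_CE = 0.2 V, I_C = (V_CC − 0.2)/R_C = 11.8/1.8 = 6.56 mA.
Check: β·I_B = 25.1 mA > I_C = 6.56 mA, confirming saturation.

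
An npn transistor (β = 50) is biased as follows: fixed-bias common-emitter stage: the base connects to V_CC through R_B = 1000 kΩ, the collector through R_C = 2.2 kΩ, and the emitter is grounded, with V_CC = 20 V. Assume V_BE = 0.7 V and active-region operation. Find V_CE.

Base loop: V_CC = I_B·R_B + V_BE, so I_B = (20 − 0.7)/1000 kΩ = 0.0193 mA.
In the active region I_C = β·I_B = 50 × 0.0193 = 0.965 mA.
Collector loop: V_CE = V_CC − I_C·R_C = 20 − 0.965×2.2 = 17.9 V.
Since V_CE = 17.9 V > V_CE(sat) ≈ 0.2 V, the transistor is in the active region as assumed.

V_CE ≈ 18 V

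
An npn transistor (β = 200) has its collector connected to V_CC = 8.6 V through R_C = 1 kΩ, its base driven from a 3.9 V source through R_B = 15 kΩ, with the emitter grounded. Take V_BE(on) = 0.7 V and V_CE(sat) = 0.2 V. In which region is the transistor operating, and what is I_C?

saturation; I_C ≈ 8.4 mA

Assume active: I_B = (3.9 − 0.7)/15 = 0.213 mA, giving I_C = β·I_B = 42.7 mA.
But then V_CE = 8.6 − 42.7×1 = -34.1 V < V_CE(sat) = 0.2 V — impossible in the active region.
So the transistor is saturated. With V_CE = 0.2 V, I_C = (V_CC − 0.2)/R_C = 8.4/1 = 8.4 mA.
Check: β·I_B = 42.7 mA > I_C = 8.4 mA, confirming saturation.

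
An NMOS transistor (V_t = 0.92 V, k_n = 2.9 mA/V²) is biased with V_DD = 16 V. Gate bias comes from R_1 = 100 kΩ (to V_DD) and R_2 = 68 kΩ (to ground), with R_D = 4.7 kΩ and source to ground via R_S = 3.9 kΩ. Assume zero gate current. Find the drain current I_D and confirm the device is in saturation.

I_D ≈ 1.2 mA

V_G = V_DD·R_2/(R_1+R_2) = 16×68/168 = 6.48 V.
Assume saturation: I_D = (k_n/2)(V_GS − V_t)² with V_GS = V_G − I_D·R_S = 6.48 − 3.9·I_D.
Substituting gives 22.1·I_D² − 63.8·I_D + 44.8 = 0, with roots I_D = 1.19 or 1.7 mA.
The root I_D = 1.7 mA gives V_GS = -0.164 V ≤ V_t, so take I_D = 1.19 mA.
Then V_GS = 1.83 V and V_DS = V_DD − I_D(R_D+R_S) = 16 − 1.19×8.6 = 5.75 V.
Saturation requires V_DS ≥ V_GS − V_t = 0.907 V; 5.75 ≥ 0.907 ✓.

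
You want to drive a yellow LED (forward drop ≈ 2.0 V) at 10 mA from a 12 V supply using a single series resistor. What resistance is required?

R ≈ 1 kΩ

The resistor drops V_S − V_D = 12 − 2.0 = 10 V at 10 mA.
R = 10 V / 10 mA = 1 kΩ.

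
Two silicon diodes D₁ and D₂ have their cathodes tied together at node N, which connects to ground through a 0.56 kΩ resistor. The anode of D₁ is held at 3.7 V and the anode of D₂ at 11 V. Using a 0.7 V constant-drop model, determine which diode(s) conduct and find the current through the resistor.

Only D₂ conducts; I_R ≈ 18 mA

Assume both conduct. Then node N would need to be at both 3.7−0.7 = 3 V and 11−0.7 = 10.3 V, which is impossible.
Assume only D₂ conducts: V_N = 11 − 0.7 = 10.3 V, so I_R = 10.3/0.56 = 18.4 mA.
Check D₁: its anode-to-cathode voltage is 3.7 − 10.3 = -6.6 V < 0.7 V, so it is off. The assumption is consistent.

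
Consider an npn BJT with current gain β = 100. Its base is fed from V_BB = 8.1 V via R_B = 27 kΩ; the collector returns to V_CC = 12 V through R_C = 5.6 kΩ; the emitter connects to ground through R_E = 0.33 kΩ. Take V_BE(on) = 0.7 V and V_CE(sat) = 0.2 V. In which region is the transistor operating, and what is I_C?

Assume active: I_B = (8.1 − 0.7)/(27 + 101×0.33) = 0.123 mA, I_C = β·I_B = 12.3 mA.
Then V_CE = 12 − 12.3×5.6 − 12.4×0.33 = -60.8 V < 0.2 V — the active assumption fails.
Re-solve with V_CE = 0.2 V. KCL at the emitter: V_E/R_E = (V_BB−0.7−V_E)/R_B + (V_CC−0.2−V_E)/R_C, giving V_E = 0.734 V.
I_C = (V_CC − 0.2 − V_E)/R_C = (11.8 − 0.734)/5.6 = 1.98 mA.
Check: I_B = (7.4 − 0.734)/27 = 0.247 mA, and β·I_B = 24.7 mA > I_C, confirming saturation.

saturation; I_C ≈ 2 mA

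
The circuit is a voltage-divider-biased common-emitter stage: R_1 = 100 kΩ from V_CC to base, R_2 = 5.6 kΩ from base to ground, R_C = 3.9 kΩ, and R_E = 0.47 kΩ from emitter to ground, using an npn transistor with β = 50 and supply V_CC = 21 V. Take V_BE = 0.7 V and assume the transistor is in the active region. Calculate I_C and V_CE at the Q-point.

I_C ≈ 0.71 mA, V_CE ≈ 18 V

Thevenize the base divider: V_Th = V_CC·R_2/(R_1+R_2) = 21×5.6/106 = 1.11 V, R_Th = R_1‖R_2 = 5.3 kΩ.
Base-emitter loop: V_Th = I_B·R_Th + V_BE + (β+1)I_B·R_E, so I_B = (1.11 − 0.7) / (5.3 + 51×0.47) = 0.0141 mA.
I_C = β·I_B = 50×0.0141 = 0.707 mA, and I_E = (β+1)I_B = 0.721 mA.
V_CE = V_CC − I_C·R_C − I_E·R_E = 21 − 0.707×3.9 − 0.721×0.47 = 17.9 V.
V_CE = 17.9 V > 0.2 V confirms active-region operation.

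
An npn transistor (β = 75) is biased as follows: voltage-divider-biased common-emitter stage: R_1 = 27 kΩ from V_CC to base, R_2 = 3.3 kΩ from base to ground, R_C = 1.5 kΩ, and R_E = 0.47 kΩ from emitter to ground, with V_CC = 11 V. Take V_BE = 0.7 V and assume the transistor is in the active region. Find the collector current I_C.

Thevenize the base divider: V_Th = V_CC·R_2/(R_1+R_2) = 11×3.3/30.3 = 1.2 V, R_Th = R_1‖R_2 = 2.94 kΩ.
Base-emitter loop: V_Th = I_B·R_Th + V_BE + (β+1)I_B·R_E, so I_B = (1.2 − 0.7) / (2.94 + 76×0.47) = 0.0129 mA.
I_C = β·I_B = 75×0.0129 = 0.966 mA, and I_E = (β+1)I_B = 0.979 mA.
V_CE = V_CC − I_C·R_C − I_E·R_E = 11 − 0.966×1.5 − 0.979×0.47 = 9.09 V.
V_CE = 9.09 V > 0.2 V confirms active-region operation.

I_C ≈ 0.97 mA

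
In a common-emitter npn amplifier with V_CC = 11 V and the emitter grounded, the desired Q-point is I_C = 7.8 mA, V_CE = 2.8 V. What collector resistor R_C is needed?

R_C ≈ 1.1 kΩ

Collector loop: V_CC = I_C·R_C + V_CE.
R_C = (V_CC − V_CE)/I_C = (11 − 2.8)/7.8 = 1.05 kΩ.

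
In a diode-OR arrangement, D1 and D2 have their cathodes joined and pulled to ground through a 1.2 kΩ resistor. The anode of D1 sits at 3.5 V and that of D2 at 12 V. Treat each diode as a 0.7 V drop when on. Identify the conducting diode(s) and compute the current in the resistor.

Only D2 conducts; I_R ≈ 9.4 mA

Assume both conduct. Then node N would need to be at both 3.5−0.7 = 2.8 V and 12−0.7 = 11.3 V, which is impossible.
Assume only D2 conducts: V_N = 12 − 0.7 = 11.3 V, so I_R = 11.3/1.2 = 9.42 mA.
Check D1: its anode-to-cathode voltage is 3.5 − 11.3 = -7.8 V < 0.7 V, so it is off. The assumption is consistent.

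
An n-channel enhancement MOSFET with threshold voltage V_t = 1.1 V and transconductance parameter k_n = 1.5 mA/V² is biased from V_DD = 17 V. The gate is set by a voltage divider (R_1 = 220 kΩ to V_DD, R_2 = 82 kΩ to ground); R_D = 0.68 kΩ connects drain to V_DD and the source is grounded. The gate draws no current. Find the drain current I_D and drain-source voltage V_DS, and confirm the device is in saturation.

V_G = V_DD·R_2/(R_1+R_2) = 17×82/302 = 4.62 V. With the source grounded, V_GS = V_G = 4.62 V.
Assume saturation: I_D = (k_n/2)(V_GS − V_t)² = (1.5/2)×(4.62 − 1.1)² = 0.75×3.52² = 9.27 mA.
V_DS = V_DD − I_D·R_D = 17 − 9.27×0.68 = 10.7 V.
Saturation requires V_DS ≥ V_GS − V_t = 3.52 V; 10.7 ≥ 3.52 ✓.

I_D ≈ 9.3 mA, V_DS ≈ 11 V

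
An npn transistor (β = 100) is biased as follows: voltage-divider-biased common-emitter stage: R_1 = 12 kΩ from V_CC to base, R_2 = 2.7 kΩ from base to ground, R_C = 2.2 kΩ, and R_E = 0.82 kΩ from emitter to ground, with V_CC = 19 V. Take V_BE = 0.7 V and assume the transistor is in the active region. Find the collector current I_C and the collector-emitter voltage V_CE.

I_C ≈ 3.3 mA, V_CE ≈ 9.1 V

Thevenize the base divider: V_Th = V_CC·R_2/(R_1+R_2) = 19×2.7/14.7 = 3.49 V, R_Th = R_1‖R_2 = 2.2 kΩ.
Base-emitter loop: V_Th = I_B·R_Th + V_BE + (β+1)I_B·R_E, so I_B = (3.49 − 0.7) / (2.2 + 101×0.82) = 0.0328 mA.
I_C = β·I_B = 100×0.0328 = 3.28 mA, and I_E = (β+1)I_B = 3.31 mA.
V_CE = V_CC − I_C·R_C − I_E·R_E = 19 − 3.28×2.2 − 3.31×0.82 = 9.06 V.
V_CE = 9.06 V > 0.2 V confirms active-region operation.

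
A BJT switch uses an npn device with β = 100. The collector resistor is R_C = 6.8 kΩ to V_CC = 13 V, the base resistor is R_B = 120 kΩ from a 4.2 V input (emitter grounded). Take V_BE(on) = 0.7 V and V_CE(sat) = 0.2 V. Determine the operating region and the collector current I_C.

Assume active: I_B = (4.2 − 0.7)/120 = 0.0292 mA, giving I_C = β·I_B = 2.92 mA.
But then V_CE = 13 − 2.92×6.8 = -6.83 V < V_CE(sat) = 0.2 V — impossible in the active region.
So the transistor is saturated. With V_CE = 0.2 V, I_C = (V_CC − 0.2)/R_C = 12.8/6.8 = 1.88 mA.
Check: β·I_B = 2.92 mA > I_C = 1.88 mA, confirming saturation.

saturation; I_C ≈ 1.9 mA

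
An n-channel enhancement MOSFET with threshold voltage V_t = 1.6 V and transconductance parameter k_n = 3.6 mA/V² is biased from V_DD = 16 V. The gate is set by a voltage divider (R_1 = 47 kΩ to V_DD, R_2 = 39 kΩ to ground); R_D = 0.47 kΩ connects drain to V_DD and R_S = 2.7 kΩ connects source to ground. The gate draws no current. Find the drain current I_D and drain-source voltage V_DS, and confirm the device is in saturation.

I_D ≈ 1.7 mA, V_DS ≈ 11 V

V_G = V_DD·R_2/(R_1+R_2) = 16×39/86 = 7.26 V.
Assume saturation: I_D = (k_n/2)(V_GS − V_t)² with V_GS = V_G − I_D·R_S = 7.26 − 2.7·I_D.
Substituting gives 13.1·I_D² − 56·I_D + 57.6 = 0, with roots I_D = 1.73 or 2.53 mA.
The root I_D = 2.53 mA gives V_GS = 0.413 V ≤ V_t, so take I_D = 1.73 mA.
Then V_GS = 2.58 V and V_DS = V_DD − I_D(R_D+R_S) = 16 − 1.73×3.17 = 10.5 V.
Saturation requires V_DS ≥ V_GS − V_t = 0.981 V; 10.5 ≥ 0.981 ✓.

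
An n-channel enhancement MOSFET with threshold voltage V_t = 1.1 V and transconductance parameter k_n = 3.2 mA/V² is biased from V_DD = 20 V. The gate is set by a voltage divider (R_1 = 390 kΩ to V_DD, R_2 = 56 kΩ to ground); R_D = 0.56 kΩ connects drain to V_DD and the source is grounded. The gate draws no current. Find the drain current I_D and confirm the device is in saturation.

I_D ≈ 3.2 mA

V_G = V_DD·R_2/(R_1+R_2) = 20×56/446 = 2.51 V. With the source grounded, V_GS = V_G = 2.51 V.
Assume saturation: I_D = (k_n/2)(V_GS − V_t)² = (3.2/2)×(2.51 − 1.1)² = 1.6×1.41² = 3.19 mA.
V_DS = V_DD − I_D·R_D = 20 − 3.19×0.56 = 18.2 V.
Saturation requires V_DS ≥ V_GS − V_t = 1.41 V; 18.2 ≥ 1.41 ✓.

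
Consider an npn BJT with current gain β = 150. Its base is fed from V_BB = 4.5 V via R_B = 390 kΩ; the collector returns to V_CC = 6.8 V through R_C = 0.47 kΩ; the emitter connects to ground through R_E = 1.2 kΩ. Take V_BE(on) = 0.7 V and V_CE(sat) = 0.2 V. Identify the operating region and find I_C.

active; I_C ≈ 1 mA

Assume active. Base-emitter loop: I_B = (V_BB − V_BE)/(R_B + (β+1)R_E) = (4.5 − 0.7)/(390 + 151×1.2) = 0.00665 mA.
I_C = β·I_B = 150×0.00665 = 0.998 mA.
V_CE = V_CC − I_C·R_C − I_E·R_E = 6.8 − 0.998×0.47 − 1×1.2 = 5.13 V > V_CE(sat), so the active-region assumption holds.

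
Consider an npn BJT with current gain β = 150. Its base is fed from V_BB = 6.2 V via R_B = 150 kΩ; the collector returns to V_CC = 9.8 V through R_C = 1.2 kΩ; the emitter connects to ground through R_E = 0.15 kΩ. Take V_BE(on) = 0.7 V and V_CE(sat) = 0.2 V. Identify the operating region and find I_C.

active; I_C ≈ 4.8 mA

Assume active. Base-emitter loop: I_B = (V_BB − V_BE)/(R_B + (β+1)R_E) = (6.2 − 0.7)/(150 + 151×0.15) = 0.0319 mA.
I_C = β·I_B = 150×0.0319 = 4.78 mA.
V_CE = V_CC − I_C·R_C − I_E·R_E = 9.8 − 4.78×1.2 − 4.81×0.15 = 3.34 V > V_CE(sat), so the active-region assumption holds.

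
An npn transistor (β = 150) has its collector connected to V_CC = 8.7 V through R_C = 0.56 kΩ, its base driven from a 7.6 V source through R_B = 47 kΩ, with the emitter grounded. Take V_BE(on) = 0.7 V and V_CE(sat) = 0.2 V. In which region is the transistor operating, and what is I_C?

saturation; I_C ≈ 15 mA

Assume active: I_B = (7.6 − 0.7)/47 = 0.147 mA, giving I_C = β·I_B = 22 mA.
But then V_CE = 8.7 − 22×0.56 = -3.63 V < V_CE(sat) = 0.2 V — impossible in the active region.
So the transistor is saturated. With V_CE = 0.2 V, I_C = (V_CC − 0.2)/R_C = 8.5/0.56 = 15.2 mA.
Check: β·I_B = 22 mA > I_C = 15.2 mA, confirming saturation.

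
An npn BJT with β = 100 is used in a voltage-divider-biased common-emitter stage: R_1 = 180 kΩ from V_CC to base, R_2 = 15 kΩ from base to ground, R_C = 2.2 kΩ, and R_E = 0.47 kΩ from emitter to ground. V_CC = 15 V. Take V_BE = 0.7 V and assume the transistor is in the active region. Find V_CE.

Thevenize the base divider: V_Th = V_CC·R_2/(R_1+R_2) = 15×15/195 = 1.15 V, R_Th = R_1‖R_2 = 13.8 kΩ.
Base-emitter loop: V_Th = I_B·R_Th + V_BE + (β+1)I_B·R_E, so I_B = (1.15 − 0.7) / (13.8 + 101×0.47) = 0.0074 mA.
I_C = β·I_B = 100×0.0074 = 0.74 mA, and I_E = (β+1)I_B = 0.748 mA.
V_CE = V_CC − I_C·R_C − I_E·R_E = 15 − 0.74×2.2 − 0.748×0.47 = 13 V.
V_CE = 13 V > 0.2 V confirms active-region operation.

V_CE ≈ 13 V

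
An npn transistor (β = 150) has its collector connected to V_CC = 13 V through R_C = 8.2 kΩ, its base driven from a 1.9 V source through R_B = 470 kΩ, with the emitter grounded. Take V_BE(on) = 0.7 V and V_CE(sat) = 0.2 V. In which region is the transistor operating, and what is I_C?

Assume active. Base-emitter loop: I_B = (V_BB − V_BE)/R_B = (1.9 − 0.7)/470 = 0.00255 mA.
I_C = β·I_B = 150×0.00255 = 0.383 mA.
V_CE = V_CC − I_C·R_C = 13 − 0.383×8.2 = 9.86 V > V_CE(sat), so the active-region assumption holds.

active; I_C ≈ 0.38 mA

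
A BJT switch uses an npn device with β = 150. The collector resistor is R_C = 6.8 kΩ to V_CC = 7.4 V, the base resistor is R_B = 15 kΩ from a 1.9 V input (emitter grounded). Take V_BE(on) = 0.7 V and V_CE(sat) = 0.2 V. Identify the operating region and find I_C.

Assume active: I_B = (1.9 − 0.7)/15 = 0.08 mA, giving I_C = β·I_B = 12 mA.
But then V_CE = 7.4 − 12×6.8 = -74.2 V < V_CE(sat) = 0.2 V — impossible in the active region.
So the transistor is saturated. With V_CE = 0.2 V, I_C = (V_CC − 0.2)/R_C = 7.2/6.8 = 1.06 mA.
Check: β·I_B = 12 mA > I_C = 1.06 mA, confirming saturation.

saturation; I_C ≈ 1.1 mA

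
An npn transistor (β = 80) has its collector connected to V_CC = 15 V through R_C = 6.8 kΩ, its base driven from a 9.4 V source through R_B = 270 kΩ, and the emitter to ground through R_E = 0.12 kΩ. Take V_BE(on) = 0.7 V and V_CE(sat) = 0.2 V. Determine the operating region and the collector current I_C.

Assume active: I_B = (9.4 − 0.7)/(270 + 81×0.12) = 0.0311 mA, I_C = β·I_B = 2.49 mA.
Then V_CE = 15 − 2.49×6.8 − 2.52×0.12 = -2.22 V < 0.2 V — the active assumption fails.
Re-solve with V_CE = 0.2 V. KCL at the emitter: V_E/R_E = (V_BB−0.7−V_E)/R_B + (V_CC−0.2−V_E)/R_C, giving V_E = 0.26 V.
I_C = (V_CC − 0.2 − V_E)/R_C = (14.8 − 0.26)/6.8 = 2.14 mA.
Check: I_B = (8.7 − 0.26)/270 = 0.0313 mA, and β·I_B = 2.5 mA > I_C, confirming saturation.

saturation; I_C ≈ 2.1 mA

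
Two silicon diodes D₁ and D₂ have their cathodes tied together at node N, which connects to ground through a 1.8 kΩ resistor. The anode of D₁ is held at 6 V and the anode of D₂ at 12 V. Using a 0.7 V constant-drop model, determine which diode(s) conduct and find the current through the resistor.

Only D₂ conducts; I_R ≈ 6.3 mA

Assume both conduct. Then node N would need to be at both 6−0.7 = 5.3 V and 12−0.7 = 11.3 V, which is impossible.
Assume only D₂ conducts: V_N = 12 − 0.7 = 11.3 V, so I_R = 11.3/1.8 = 6.28 mA.
Check D₁: its anode-to-cathode voltage is 6 − 11.3 = -5.3 V < 0.7 V, so it is off. The assumption is consistent.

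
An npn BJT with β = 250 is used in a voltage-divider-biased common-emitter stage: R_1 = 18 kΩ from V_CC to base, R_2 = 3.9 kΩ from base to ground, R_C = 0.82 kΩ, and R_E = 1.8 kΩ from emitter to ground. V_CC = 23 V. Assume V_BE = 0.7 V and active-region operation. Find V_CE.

Thevenize the base divider: V_Th = V_CC·R_2/(R_1+R_2) = 23×3.9/21.9 = 4.1 V, R_Th = R_1‖R_2 = 3.21 kΩ.
Base-emitter loop: V_Th = I_B·R_Th + V_BE + (β+1)I_B·R_E, so I_B = (4.1 − 0.7) / (3.21 + 251×1.8) = 0.00746 mA.
I_C = β·I_B = 250×0.00746 = 1.87 mA, and I_E = (β+1)I_B = 1.87 mA.
V_CE = V_CC − I_C·R_C − I_E·R_E = 23 − 1.87×0.82 − 1.87×1.8 = 18.1 V.
V_CE = 18.1 V > 0.2 V confirms active-region operation.

V_CE ≈ 18 V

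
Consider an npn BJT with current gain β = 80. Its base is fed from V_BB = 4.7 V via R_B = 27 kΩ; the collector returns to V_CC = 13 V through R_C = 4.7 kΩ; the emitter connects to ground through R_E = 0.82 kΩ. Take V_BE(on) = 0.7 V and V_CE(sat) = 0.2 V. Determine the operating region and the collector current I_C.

saturation; I_C ≈ 2.3 mA

Assume active: I_B = (4.7 − 0.7)/(27 + 81×0.82) = 0.0428 mA, I_C = β·I_B = 3.43 mA.
Then V_CE = 13 − 3.43×4.7 − 3.47×0.82 = -5.94 V < 0.2 V — the active assumption fails.
Re-solve with V_CE = 0.2 V. KCL at the emitter: V_E/R_E = (V_BB−0.7−V_E)/R_B + (V_CC−0.2−V_E)/R_C, giving V_E = 1.95 V.
I_C = (V_CC − 0.2 − V_E)/R_C = (12.8 − 1.95)/4.7 = 2.31 mA.
Check: I_B = (4 − 1.95)/27 = 0.0758 mA, and β·I_B = 6.06 mA > I_C, confirming saturation.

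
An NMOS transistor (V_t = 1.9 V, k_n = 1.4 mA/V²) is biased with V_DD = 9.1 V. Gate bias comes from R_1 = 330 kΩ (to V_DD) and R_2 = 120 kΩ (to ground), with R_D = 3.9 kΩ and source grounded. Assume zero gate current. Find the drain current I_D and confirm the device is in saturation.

V_G = V_DD·R_2/(R_1+R_2) = 9.1×120/450 = 2.43 V. With the source grounded, V_GS = V_G = 2.43 V.
Assume saturation: I_D = (k_n/2)(V_GS − V_t)² = (1.4/2)×(2.43 − 1.9)² = 0.7×0.527² = 0.194 mA.
V_DS = V_DD − I_D·R_D = 9.1 − 0.194×3.9 = 8.34 V.
Saturation requires V_DS ≥ V_GS − V_t = 0.527 V; 8.34 ≥ 0.527 ✓.

I_D ≈ 0.19 mA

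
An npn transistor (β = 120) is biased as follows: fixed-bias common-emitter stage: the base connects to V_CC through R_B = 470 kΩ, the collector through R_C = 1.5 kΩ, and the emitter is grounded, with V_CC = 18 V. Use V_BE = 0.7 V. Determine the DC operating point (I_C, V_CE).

Base loop: V_CC = I_B·R_B + V_BE, so I_B = (18 − 0.7)/470 kΩ = 0.0368 mA.
In the active region I_C = β·I_B = 120 × 0.0368 = 4.42 mA.
Collector loop: V_CE = V_CC − I_C·R_C = 18 − 4.42×1.5 = 11.4 V.
Since V_CE = 11.4 V > V_CE(sat) ≈ 0.2 V, the transistor is in the active region as assumed.

I_C ≈ 4.4 mA, V_CE ≈ 11 V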